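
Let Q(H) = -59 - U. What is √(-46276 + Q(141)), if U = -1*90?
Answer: I*√46245 ≈ 215.05*I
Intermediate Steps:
U = -90
Q(H) = 31 (Q(H) = -59 - 1*(-90) = -59 + 90 = 31)
√(-46276 + Q(141)) = √(-46276 + 31) = √(-46245) = I*√46245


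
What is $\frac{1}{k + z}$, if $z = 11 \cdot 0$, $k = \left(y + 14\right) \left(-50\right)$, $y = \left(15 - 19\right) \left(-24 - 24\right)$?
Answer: $- \frac{1}{10300} \approx -9.7087 \cdot 10^{-5}$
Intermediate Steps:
$y = 192$ ($y = \left(-4\right) \left(-48\right) = 192$)
$k = -10300$ ($k = \left(192 + 14\right) \left(-50\right) = 206 \left(-50\right) = -10300$)
$z = 0$
$\frac{1}{k + z} = \frac{1}{-10300 + 0} = \frac{1}{-10300} = - \frac{1}{10300}$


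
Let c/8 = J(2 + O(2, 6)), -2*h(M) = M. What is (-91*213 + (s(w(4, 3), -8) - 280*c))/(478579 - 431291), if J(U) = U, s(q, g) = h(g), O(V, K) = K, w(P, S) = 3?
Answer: -37299/47288 ≈ -0.78876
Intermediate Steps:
h(M) = -M/2
s(q, g) = -g/2
c = 64 (c = 8*(2 + 6) = 8*8 = 64)
(-91*213 + (s(w(4, 3), -8) - 280*c))/(478579 - 431291) = (-91*213 + (-1/2*(-8) - 280*64))/(478579 - 431291) = (-19383 + (4 - 17920))/47288 = (-19383 - 17916)*(1/47288) = -37299*1/47288 = -37299/47288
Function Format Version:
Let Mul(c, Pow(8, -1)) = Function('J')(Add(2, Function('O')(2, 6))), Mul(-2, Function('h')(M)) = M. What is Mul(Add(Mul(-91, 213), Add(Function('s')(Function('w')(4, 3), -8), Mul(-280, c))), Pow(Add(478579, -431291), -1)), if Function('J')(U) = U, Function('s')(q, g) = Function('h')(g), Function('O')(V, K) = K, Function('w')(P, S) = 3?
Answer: Rational(-37299, 47288) ≈ -0.78876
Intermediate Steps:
Function('h')(M) = Mul(Rational(-1, 2), M)
Function('s')(q, g) = Mul(Rational(-1, 2), g)
c = 64 (c = Mul(8, Add(2, 6)) = Mul(8, 8) = 64)
Mul(Add(Mul(-91, 213), Add(Function('s')(Function('w')(4, 3), -8), Mul(-280, c))), Pow(Add(478579, -431291), -1)) = Mul(Add(Mul(-91, 213), Add(Mul(Rational(-1, 2), -8), Mul(-280, 64))), Pow(Add(478579, -431291), -1)) = Mul(Add(-19383, Add(4, -17920)), Pow(47288, -1)) = Mul(Add(-19383, -17916), Rational(1, 47288)) = Mul(-37299, Rational(1, 47288)) = Rational(-37299, 47288)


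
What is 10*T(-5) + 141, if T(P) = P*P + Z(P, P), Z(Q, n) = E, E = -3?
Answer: 361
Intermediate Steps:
Z(Q, n) = -3
T(P) = -3 + P² (T(P) = P*P - 3 = P² - 3 = -3 + P²)
10*T(-5) + 141 = 10*(-3 + (-5)²) + 141 = 10*(-3 + 25) + 141 = 10*22 + 141 = 220 + 141 = 361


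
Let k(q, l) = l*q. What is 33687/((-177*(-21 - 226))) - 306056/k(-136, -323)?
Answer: -26097938/4211597 ≈ -6.1967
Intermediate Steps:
33687/((-177*(-21 - 226))) - 306056/k(-136, -323) = 33687/((-177*(-21 - 226))) - 306056/((-323*(-136))) = 33687/((-177*(-247))) - 306056/43928 = 33687/43719 - 306056*1/43928 = 33687*(1/43719) - 38257/5491 = 591/767 - 38257/5491 = -26097938/4211597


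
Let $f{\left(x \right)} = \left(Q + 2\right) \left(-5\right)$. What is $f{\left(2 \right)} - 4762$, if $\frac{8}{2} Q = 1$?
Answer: $- \frac{19093}{4} \approx -4773.3$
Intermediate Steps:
$Q = \frac{1}{4}$ ($Q = \frac{1}{4} \cdot 1 = \frac{1}{4} \approx 0.25$)
$f{\left(x \right)} = - \frac{45}{4}$ ($f{\left(x \right)} = \left(\frac{1}{4} + 2\right) \left(-5\right) = \frac{9}{4} \left(-5\right) = - \frac{45}{4}$)
$f{\left(2 \right)} - 4762 = - \frac{45}{4} - 4762 = - \frac{19093}{4}$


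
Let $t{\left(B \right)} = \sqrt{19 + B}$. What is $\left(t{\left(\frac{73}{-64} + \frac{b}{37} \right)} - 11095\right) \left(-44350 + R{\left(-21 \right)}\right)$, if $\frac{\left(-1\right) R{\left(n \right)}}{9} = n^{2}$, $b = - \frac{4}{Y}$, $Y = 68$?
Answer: $536099305 - \frac{48319 \sqrt{452177407}}{5032} \approx 5.359 \cdot 10^{8}$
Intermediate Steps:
$b = - \frac{1}{17}$ ($b = - \frac{4}{68} = \left(-4\right) \frac{1}{68} = - \frac{1}{17} \approx -0.058824$)
$R{\left(n \right)} = - 9 n^{2}$
$\left(t{\left(\frac{73}{-64} + \frac{b}{37} \right)} - 11095\right) \left(-44350 + R{\left(-21 \right)}\right) = \left(\sqrt{19 + \left(\frac{73}{-64} - \frac{1}{17 \cdot 37}\right)} - 11095\right) \left(-44350 - 9 \left(-21\right)^{2}\right) = \left(\sqrt{19 + \left(73 \left(- \frac{1}{64}\right) - \frac{1}{629}\right)} - 11095\right) \left(-44350 - 3969\right) = \left(\sqrt{19 - \frac{45981}{40256}} - 11095\right) \left(-44350 - 3969\right) = \left(\sqrt{19 - \frac{45981}{40256}} - 11095\right) \left(-48319\right) = \left(\sqrt{\frac{718883}{40256}} - 11095\right) \left(-48319\right) = \left(\frac{\sqrt{452177407}}{5032} - 11095\right) \left(-48319\right) = \left(-11095 + \frac{\sqrt{452177407}}{5032}\right) \left(-48319\right) = 536099305 - \frac{48319 \sqrt{452177407}}{5032}$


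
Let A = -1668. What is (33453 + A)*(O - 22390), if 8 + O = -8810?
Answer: -991946280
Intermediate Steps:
O = -8818 (O = -8 - 8810 = -8818)
(33453 + A)*(O - 22390) = (33453 - 1668)*(-8818 - 22390) = 31785*(-31208) = -991946280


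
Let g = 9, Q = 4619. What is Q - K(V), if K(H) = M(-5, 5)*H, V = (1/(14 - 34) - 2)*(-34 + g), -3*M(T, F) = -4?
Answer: 13652/3 ≈ 4550.7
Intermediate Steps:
M(T, F) = 4/3 (M(T, F) = -⅓*(-4) = 4/3)
V = 205/4 (V = (1/(14 - 34) - 2)*(-34 + 9) = (1/(-20) - 2)*(-25) = (-1/20 - 2)*(-25) = -41/20*(-25) = 205/4 ≈ 51.250)
K(H) = 4*H/3
Q - K(V) = 4619 - 4*205/(3*4) = 4619 - 1*205/3 = 4619 - 205/3 = 13652/3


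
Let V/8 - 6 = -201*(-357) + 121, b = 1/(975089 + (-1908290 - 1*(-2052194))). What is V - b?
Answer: 643501542495/1118993 ≈ 5.7507e+5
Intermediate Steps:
b = 1/1118993 (b = 1/(975089 + (-1908290 + 2052194)) = 1/(975089 + 143904) = 1/1118993 ≈ 8.9366e-7)
V = 575072 (V = 48 + 8*(-201*(-357) + 121) = 48 + 8*(71757 + 121) = 48 + 8*71878 = 48 + 575024 = 575072)
V - b = 575072 - 1*1/1118993 = 575072 - 1/1118993 = 643501542495/1118993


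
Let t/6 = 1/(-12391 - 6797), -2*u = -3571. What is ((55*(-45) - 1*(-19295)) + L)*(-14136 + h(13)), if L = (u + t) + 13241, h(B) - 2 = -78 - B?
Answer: -724373316425/1599 ≈ -4.5302e+8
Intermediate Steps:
u = 3571/2 (u = -1/2*(-3571) = 3571/2 ≈ 1785.5)
t = -1/3198 (t = 6/(-12391 - 6797) = 6/(-19188) = 6*(-1/19188) = -1/3198 ≈ -0.00031270)
h(B) = -76 - B (h(B) = 2 + (-78 - B) = -76 - B)
L = 24027373/1599 (L = (3571/2 - 1/3198) + 13241 = 2855014/1599 + 13241 = 24027373/1599 ≈ 15027.)
((55*(-45) - 1*(-19295)) + L)*(-14136 + h(13)) = ((55*(-45) - 1*(-19295)) + 24027373/1599)*(-14136 + (-76 - 1*13)) = ((-2475 + 19295) + 24027373/1599)*(-14136 + (-76 - 13)) = (16820 + 24027373/1599)*(-14136 - 89) = (50922553/1599)*(-14225) = -724373316425/1599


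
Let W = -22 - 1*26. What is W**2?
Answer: 2304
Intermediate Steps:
W = -48 (W = -22 - 26 = -48)
W**2 = (-48)**2 = 2304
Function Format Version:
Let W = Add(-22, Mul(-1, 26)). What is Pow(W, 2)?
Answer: 2304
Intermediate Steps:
W = -48 (W = Add(-22, -26) = -48)
Pow(W, 2) = Pow(-48, 2) = 2304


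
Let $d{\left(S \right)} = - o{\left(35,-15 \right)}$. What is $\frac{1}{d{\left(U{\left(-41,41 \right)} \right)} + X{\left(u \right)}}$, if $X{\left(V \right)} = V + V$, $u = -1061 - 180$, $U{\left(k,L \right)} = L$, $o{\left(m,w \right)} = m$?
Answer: $- \frac{1}{2517} \approx -0.0003973$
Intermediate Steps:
$d{\left(S \right)} = -35$ ($d{\left(S \right)} = \left(-1\right) 35 = -35$)
$u = -1241$
$X{\left(V \right)} = 2 V$
$\frac{1}{d{\left(U{\left(-41,41 \right)} \right)} + X{\left(u \right)}} = \frac{1}{-35 + 2 \left(-1241\right)} = \frac{1}{-35 - 2482} = \frac{1}{-2517} = - \frac{1}{2517}$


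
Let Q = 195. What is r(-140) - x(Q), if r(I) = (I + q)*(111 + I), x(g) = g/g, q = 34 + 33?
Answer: 2116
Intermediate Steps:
q = 67
x(g) = 1
r(I) = (67 + I)*(111 + I) (r(I) = (I + 67)*(111 + I) = (67 + I)*(111 + I))
r(-140) - x(Q) = (7437 + (-140)² + 178*(-140)) - 1*1 = (7437 + 19600 - 24920) - 1 = 2117 - 1 = 2116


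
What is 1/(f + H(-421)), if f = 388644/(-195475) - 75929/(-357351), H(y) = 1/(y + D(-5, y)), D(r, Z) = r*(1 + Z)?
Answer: -5099282630925/9051890261062 ≈ -0.56334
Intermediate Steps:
H(y) = 1/(-5 - 4*y) (H(y) = 1/(y - 5*(1 + y)) = 1/(y + (-5 - 5*y)) = 1/(-5 - 4*y))
f = -124040100769/69853186725 (f = 388644*(-1/195475) - 75929*(-1/357351) = -388644/195475 + 75929/357351 = -124040100769/69853186725 ≈ -1.7757)
1/(f + H(-421)) = 1/(-124040100769/69853186725 + 1/(-5 - 4*(-421))) = 1/(-124040100769/69853186725 + 1/(-5 + 1684)) = 1/(-124040100769/69853186725 + 1/1679) = 1/(-9051890261062/5099282630925) = -5099282630925/9051890261062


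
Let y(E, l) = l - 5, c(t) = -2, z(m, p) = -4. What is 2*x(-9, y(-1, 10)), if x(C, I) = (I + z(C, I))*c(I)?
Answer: -4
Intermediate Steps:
y(E, l) = -5 + l
x(C, I) = 8 - 2*I (x(C, I) = (I - 4)*(-2) = (-4 + I)*(-2) = 8 - 2*I)
2*x(-9, y(-1, 10)) = 2*(8 - 2*(-5 + 10)) = 2*(8 - 2*5) = 2*(8 - 10) = 2*(-2) = -4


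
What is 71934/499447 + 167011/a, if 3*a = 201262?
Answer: 2570068053/975919438 ≈ 2.6335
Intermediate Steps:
a = 201262/3 (a = (1/3)*201262 = 201262/3 ≈ 67087.)
71934/499447 + 167011/a = 71934/499447 + 167011/(201262/3) = 71934*(1/499447) + 167011*(3/201262) = 71934/499447 + 501033/201262 = 2570068053/975919438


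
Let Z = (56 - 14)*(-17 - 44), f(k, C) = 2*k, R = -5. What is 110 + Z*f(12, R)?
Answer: -61378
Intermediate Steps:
Z = -2562 (Z = 42*(-61) = -2562)
110 + Z*f(12, R) = 110 - 5124*12 = 110 - 2562*24 = 110 - 61488 = -61378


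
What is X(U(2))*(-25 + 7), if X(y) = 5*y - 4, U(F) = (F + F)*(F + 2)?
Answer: -1368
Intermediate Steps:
U(F) = 2*F*(2 + F) (U(F) = (2*F)*(2 + F) = 2*F*(2 + F))
X(y) = -4 + 5*y
X(U(2))*(-25 + 7) = (-4 + 5*(2*2*(2 + 2)))*(-25 + 7) = (-4 + 5*(2*2*4))*(-18) = (-4 + 5*16)*(-18) = (-4 + 80)*(-18) = 76*(-18) = -1368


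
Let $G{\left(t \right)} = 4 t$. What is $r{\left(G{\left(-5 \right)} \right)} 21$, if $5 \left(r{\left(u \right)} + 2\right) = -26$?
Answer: $- \frac{756}{5} \approx -151.2$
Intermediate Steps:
$r{\left(u \right)} = - \frac{36}{5}$ ($r{\left(u \right)} = -2 + \frac{1}{5} \left(-26\right) = -2 - \frac{26}{5} = - \frac{36}{5}$)
$r{\left(G{\left(-5 \right)} \right)} 21 = \left(- \frac{36}{5}\right) 21 = - \frac{756}{5}$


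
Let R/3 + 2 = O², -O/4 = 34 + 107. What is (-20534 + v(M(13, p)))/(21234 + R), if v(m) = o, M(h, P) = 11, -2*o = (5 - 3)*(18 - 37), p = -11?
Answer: -20515/975516 ≈ -0.021030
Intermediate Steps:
o = 19 (o = -(5 - 3)*(18 - 37)/2 = -(-19) = -½*(-38) = 19)
O = -564 (O = -4*(34 + 107) = -4*141 = -564)
R = 954282 (R = -6 + 3*(-564)² = -6 + 3*318096 = -6 + 954288 = 954282)
v(m) = 19
(-20534 + v(M(13, p)))/(21234 + R) = (-20534 + 19)/(21234 + 954282) = -20515/975516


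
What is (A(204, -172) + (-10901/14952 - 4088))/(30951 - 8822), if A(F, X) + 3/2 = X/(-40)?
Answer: -305464057/1654364040 ≈ -0.18464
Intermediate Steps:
A(F, X) = -3/2 - X/40 (A(F, X) = -3/2 + X/(-40) = -3/2 + X*(-1/40) = -3/2 - X/40)
(A(204, -172) + (-10901/14952 - 4088))/(30951 - 8822) = ((-3/2 - 1/40*(-172)) + (-10901/14952 - 4088))/(30951 - 8822) = ((-3/2 + 43/10) + (-10901*1/14952 - 4088))/22129 = (14/5 + (-10901/14952 - 4088))*(1/22129) = (14/5 - 61134677/14952)*(1/22129) = -305464057/74760*1/22129 = -305464057/1654364040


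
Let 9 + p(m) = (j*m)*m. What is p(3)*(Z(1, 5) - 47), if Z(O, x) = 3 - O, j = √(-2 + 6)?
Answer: -405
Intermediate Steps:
j = 2 (j = √4 = 2)
p(m) = -9 + 2*m² (p(m) = -9 + (2*m)*m = -9 + 2*m²)
p(3)*(Z(1, 5) - 47) = (-9 + 2*3²)*((3 - 1*1) - 47) = (-9 + 2*9)*((3 - 1) - 47) = (-9 + 18)*(2 - 47) = 9*(-45) = -405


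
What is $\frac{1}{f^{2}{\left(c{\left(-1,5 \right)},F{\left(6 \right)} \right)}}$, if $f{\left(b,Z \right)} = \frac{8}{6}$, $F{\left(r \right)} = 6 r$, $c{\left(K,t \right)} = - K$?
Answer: $\frac{9}{16} \approx 0.5625$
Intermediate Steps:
$f{\left(b,Z \right)} = \frac{4}{3}$ ($f{\left(b,Z \right)} = 8 \cdot \frac{1}{6} = \frac{4}{3}$)
$\frac{1}{f^{2}{\left(c{\left(-1,5 \right)},F{\left(6 \right)} \right)}} = \frac{1}{\left(\frac{4}{3}\right)^{2}} = \frac{1}{\frac{16}{9}} = \frac{9}{16}$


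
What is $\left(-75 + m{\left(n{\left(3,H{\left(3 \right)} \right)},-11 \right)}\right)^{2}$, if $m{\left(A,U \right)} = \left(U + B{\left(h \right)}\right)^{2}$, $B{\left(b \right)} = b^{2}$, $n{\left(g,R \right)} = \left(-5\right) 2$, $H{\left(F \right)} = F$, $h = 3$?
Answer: $5041$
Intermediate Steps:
$n{\left(g,R \right)} = -10$
$m{\left(A,U \right)} = \left(9 + U\right)^{2}$ ($m{\left(A,U \right)} = \left(U + 3^{2}\right)^{2} = \left(U + 9\right)^{2} = \left(9 + U\right)^{2}$)
$\left(-75 + m{\left(n{\left(3,H{\left(3 \right)} \right)},-11 \right)}\right)^{2} = \left(-75 + \left(9 - 11\right)^{2}\right)^{2} = \left(-75 + \left(-2\right)^{2}\right)^{2} = \left(-75 + 4\right)^{2} = \left(-71\right)^{2} = 5041$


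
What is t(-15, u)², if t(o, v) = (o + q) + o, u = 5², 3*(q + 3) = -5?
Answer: 10816/9 ≈ 1201.8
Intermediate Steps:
q = -14/3 (q = -3 + (⅓)*(-5) = -3 - 5/3 = -14/3 ≈ -4.6667)
u = 25
t(o, v) = -14/3 + 2*o (t(o, v) = (o - 14/3) + o = (-14/3 + o) + o = -14/3 + 2*o)
t(-15, u)² = (-14/3 + 2*(-15))² = (-14/3 - 30)² = (-104/3)² = 10816/9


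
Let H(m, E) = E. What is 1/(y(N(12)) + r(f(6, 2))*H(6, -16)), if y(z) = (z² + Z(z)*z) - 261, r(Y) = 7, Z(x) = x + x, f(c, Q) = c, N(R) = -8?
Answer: -1/181 ≈ -0.0055249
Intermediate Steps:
Z(x) = 2*x
y(z) = -261 + 3*z² (y(z) = (z² + (2*z)*z) - 261 = (z² + 2*z²) - 261 = 3*z² - 261 = -261 + 3*z²)
1/(y(N(12)) + r(f(6, 2))*H(6, -16)) = 1/((-261 + 3*(-8)²) + 7*(-16)) = 1/((-261 + 3*64) - 112) = 1/((-261 + 192) - 112) = 1/(-69 - 112) = 1/(-181) = -1/181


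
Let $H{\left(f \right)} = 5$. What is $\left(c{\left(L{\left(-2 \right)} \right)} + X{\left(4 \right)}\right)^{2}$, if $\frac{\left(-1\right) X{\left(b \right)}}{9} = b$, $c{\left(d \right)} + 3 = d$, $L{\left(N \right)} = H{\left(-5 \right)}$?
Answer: $1156$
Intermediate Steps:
$L{\left(N \right)} = 5$
$c{\left(d \right)} = -3 + d$
$X{\left(b \right)} = - 9 b$
$\left(c{\left(L{\left(-2 \right)} \right)} + X{\left(4 \right)}\right)^{2} = \left(\left(-3 + 5\right) - 36\right)^{2} = \left(2 - 36\right)^{2} = \left(-34\right)^{2} = 1156$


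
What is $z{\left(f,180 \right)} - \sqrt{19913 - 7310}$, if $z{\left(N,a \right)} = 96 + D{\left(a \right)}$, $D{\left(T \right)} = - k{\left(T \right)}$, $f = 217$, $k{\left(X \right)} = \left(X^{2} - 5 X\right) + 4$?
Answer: $-31408 - \sqrt{12603} \approx -31520.0$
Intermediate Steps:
$k{\left(X \right)} = 4 + X^{2} - 5 X$
$D{\left(T \right)} = -4 - T^{2} + 5 T$ ($D{\left(T \right)} = - (4 + T^{2} - 5 T) = -4 - T^{2} + 5 T$)
$z{\left(N,a \right)} = 92 - a^{2} + 5 a$ ($z{\left(N,a \right)} = 96 - \left(4 + a^{2} - 5 a\right) = 92 - a^{2} + 5 a$)
$z{\left(f,180 \right)} - \sqrt{19913 - 7310} = \left(92 - 180^{2} + 5 \cdot 180\right) - \sqrt{19913 - 7310} = \left(92 - 32400 + 900\right) - \sqrt{12603} = -31408 - \sqrt{12603}$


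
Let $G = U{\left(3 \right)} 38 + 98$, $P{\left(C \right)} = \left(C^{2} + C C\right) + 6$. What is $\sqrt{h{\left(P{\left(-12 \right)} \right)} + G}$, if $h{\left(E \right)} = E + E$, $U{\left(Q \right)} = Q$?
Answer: $20 \sqrt{2} \approx 28.284$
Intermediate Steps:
$P{\left(C \right)} = 6 + 2 C^{2}$ ($P{\left(C \right)} = \left(C^{2} + C^{2}\right) + 6 = 2 C^{2} + 6 = 6 + 2 C^{2}$)
$h{\left(E \right)} = 2 E$
$G = 212$ ($G = 3 \cdot 38 + 98 = 114 + 98 = 212$)
$\sqrt{h{\left(P{\left(-12 \right)} \right)} + G} = \sqrt{2 \left(6 + 2 \left(-12\right)^{2}\right) + 212} = \sqrt{2 \left(6 + 2 \cdot 144\right) + 212} = \sqrt{2 \left(6 + 288\right) + 212} = \sqrt{2 \cdot 294 + 212} = \sqrt{588 + 212} = \sqrt{800} = 20 \sqrt{2}$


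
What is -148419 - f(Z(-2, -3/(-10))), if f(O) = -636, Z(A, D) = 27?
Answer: -147783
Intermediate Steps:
-148419 - f(Z(-2, -3/(-10))) = -148419 - 1*(-636) = -148419 + 636 = -147783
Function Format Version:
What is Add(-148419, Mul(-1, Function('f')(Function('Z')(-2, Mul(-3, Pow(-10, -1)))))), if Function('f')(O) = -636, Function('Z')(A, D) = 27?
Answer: -147783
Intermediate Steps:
Add(-148419, Mul(-1, Function('f')(Function('Z')(-2, Mul(-3, Pow(-10, -1)))))) = Add(-148419, Mul(-1, -636)) = Add(-148419, 636) = -147783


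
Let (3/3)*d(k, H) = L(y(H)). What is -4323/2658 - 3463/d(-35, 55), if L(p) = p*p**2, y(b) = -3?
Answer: 3029311/23922 ≈ 126.63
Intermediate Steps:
L(p) = p**3
d(k, H) = -27 (d(k, H) = (-3)**3 = -27)
-4323/2658 - 3463/d(-35, 55) = -4323/2658 - 3463/(-27) = -4323*1/2658 - 3463*(-1/27) = -1441/886 + 3463/27 = 3029311/23922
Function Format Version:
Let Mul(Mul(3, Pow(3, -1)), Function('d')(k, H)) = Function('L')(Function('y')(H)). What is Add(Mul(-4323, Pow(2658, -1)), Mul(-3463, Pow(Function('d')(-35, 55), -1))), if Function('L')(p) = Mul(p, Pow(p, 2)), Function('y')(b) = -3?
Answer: Rational(3029311, 23922) ≈ 126.63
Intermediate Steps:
Function('L')(p) = Pow(p, 3)
Function('d')(k, H) = -27 (Function('d')(k, H) = Pow(-3, 3) = -27)
Add(Mul(-4323, Pow(2658, -1)), Mul(-3463, Pow(Function('d')(-35, 55), -1))) = Add(Mul(-4323, Pow(2658, -1)), Mul(-3463, Pow(-27, -1))) = Add(Mul(-4323, Rational(1, 2658)), Mul(-3463, Rational(-1, 27))) = Add(Rational(-1441, 886), Rational(3463, 27)) = Rational(3029311, 23922)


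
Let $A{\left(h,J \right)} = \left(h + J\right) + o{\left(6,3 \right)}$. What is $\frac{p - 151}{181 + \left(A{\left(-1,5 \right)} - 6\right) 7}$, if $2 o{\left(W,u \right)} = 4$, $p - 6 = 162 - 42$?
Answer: $- \frac{25}{181} \approx -0.13812$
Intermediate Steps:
$p = 126$ ($p = 6 + \left(162 - 42\right) = 6 + 120 = 126$)
$o{\left(W,u \right)} = 2$ ($o{\left(W,u \right)} = \frac{1}{2} \cdot 4 = 2$)
$A{\left(h,J \right)} = 2 + J + h$ ($A{\left(h,J \right)} = \left(h + J\right) + 2 = \left(J + h\right) + 2 = 2 + J + h$)
$\frac{p - 151}{181 + \left(A{\left(-1,5 \right)} - 6\right) 7} = \frac{126 - 151}{181 + \left(\left(2 + 5 - 1\right) - 6\right) 7} = - \frac{25}{181 + \left(6 - 6\right) 7} = - \frac{25}{181 + 0 \cdot 7} = - \frac{25}{181 + 0} = - \frac{25}{181}$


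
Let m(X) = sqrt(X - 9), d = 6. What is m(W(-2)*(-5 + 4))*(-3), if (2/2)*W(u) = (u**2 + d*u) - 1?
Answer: 0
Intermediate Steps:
W(u) = -1 + u**2 + 6*u (W(u) = (u**2 + 6*u) - 1 = -1 + u**2 + 6*u)
m(X) = sqrt(-9 + X)
m(W(-2)*(-5 + 4))*(-3) = sqrt(-9 + (-1 + (-2)**2 + 6*(-2))*(-5 + 4))*(-3) = sqrt(-9 + (-1 + 4 - 12)*(-1))*(-3) = sqrt(-9 - 9*(-1))*(-3) = sqrt(-9 + 9)*(-3) = sqrt(0)*(-3) = 0*(-3) = 0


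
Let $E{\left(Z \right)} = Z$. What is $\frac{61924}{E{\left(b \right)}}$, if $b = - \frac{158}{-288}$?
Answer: $\frac{8917056}{79} \approx 1.1287 \cdot 10^{5}$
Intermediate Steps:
$b = \frac{79}{144}$ ($b = \left(-158\right) \left(- \frac{1}{288}\right) = \frac{79}{144} \approx 0.54861$)
$\frac{61924}{E{\left(b \right)}} = \frac{61924}{\frac{79}{144}} = 61924 \cdot \frac{144}{79} = \frac{8917056}{79}$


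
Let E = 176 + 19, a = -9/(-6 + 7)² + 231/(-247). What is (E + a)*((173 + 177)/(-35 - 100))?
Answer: -118510/247 ≈ -479.80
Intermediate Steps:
a = -2454/247 (a = -9/(1²) + 231*(-1/247) = -9/1 - 231/247 = -9*1 - 231/247 = -9 - 231/247 = -2454/247 ≈ -9.9352)
E = 195
(E + a)*((173 + 177)/(-35 - 100)) = (195 - 2454/247)*((173 + 177)/(-35 - 100)) = 45711*(350/(-135))/247 = 45711*(350*(-1/135))/247 = (45711/247)*(-70/27) = -118510/247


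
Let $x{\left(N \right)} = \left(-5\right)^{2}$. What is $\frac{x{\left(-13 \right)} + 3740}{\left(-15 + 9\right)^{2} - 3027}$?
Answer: $- \frac{1255}{997} \approx -1.2588$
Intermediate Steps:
$x{\left(N \right)} = 25$
$\frac{x{\left(-13 \right)} + 3740}{\left(-15 + 9\right)^{2} - 3027} = \frac{25 + 3740}{\left(-15 + 9\right)^{2} - 3027} = \frac{3765}{\left(-6\right)^{2} - 3027} = \frac{3765}{36 - 3027} = \frac{3765}{-2991} = 3765 \left(- \frac{1}{2991}\right) = - \frac{1255}{997}$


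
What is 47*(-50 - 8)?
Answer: -2726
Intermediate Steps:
47*(-50 - 8) = 47*(-58) = -2726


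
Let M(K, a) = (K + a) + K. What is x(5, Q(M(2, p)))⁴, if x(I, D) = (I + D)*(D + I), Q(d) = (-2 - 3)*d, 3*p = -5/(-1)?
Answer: 576480100000000/6561 ≈ 8.7865e+10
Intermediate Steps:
p = 5/3 (p = (-5/(-1))/3 = (-5*(-1))/3 = (⅓)*5 = 5/3 ≈ 1.6667)
M(K, a) = a + 2*K
Q(d) = -5*d
x(I, D) = (D + I)² (x(I, D) = (D + I)*(D + I) = (D + I)²)
x(5, Q(M(2, p)))⁴ = ((-5*(5/3 + 2*2) + 5)²)⁴ = ((-5*(5/3 + 4) + 5)²)⁴ = ((-5*17/3 + 5)²)⁴ = ((-85/3 + 5)²)⁴ = ((-70/3)²)⁴ = (4900/9)⁴ = 576480100000000/6561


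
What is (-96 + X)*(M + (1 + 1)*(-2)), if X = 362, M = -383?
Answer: -102942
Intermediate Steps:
(-96 + X)*(M + (1 + 1)*(-2)) = (-96 + 362)*(-383 + (1 + 1)*(-2)) = 266*(-383 + 2*(-2)) = 266*(-383 - 4) = 266*(-387) = -102942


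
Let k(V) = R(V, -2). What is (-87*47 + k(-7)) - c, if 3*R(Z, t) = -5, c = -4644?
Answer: 1660/3 ≈ 553.33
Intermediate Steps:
R(Z, t) = -5/3 (R(Z, t) = (⅓)*(-5) = -5/3)
k(V) = -5/3
(-87*47 + k(-7)) - c = (-87*47 - 5/3) - 1*(-4644) = (-4089 - 5/3) + 4644 = -12272/3 + 4644 = 1660/3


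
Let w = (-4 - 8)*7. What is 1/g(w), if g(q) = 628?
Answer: 1/628 ≈ 0.0015924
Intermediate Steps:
w = -84 (w = -12*7 = -84)
1/g(w) = 1/628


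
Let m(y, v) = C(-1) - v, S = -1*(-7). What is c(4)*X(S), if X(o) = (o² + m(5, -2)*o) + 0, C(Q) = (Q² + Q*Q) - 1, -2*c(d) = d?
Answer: -140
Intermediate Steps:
c(d) = -d/2
C(Q) = -1 + 2*Q² (C(Q) = (Q² + Q²) - 1 = 2*Q² - 1 = -1 + 2*Q²)
S = 7
m(y, v) = 1 - v (m(y, v) = (-1 + 2*(-1)²) - v = (-1 + 2*1) - v = (-1 + 2) - v = 1 - v)
X(o) = o² + 3*o (X(o) = (o² + (1 - 1*(-2))*o) + 0 = (o² + (1 + 2)*o) + 0 = (o² + 3*o) + 0 = o² + 3*o)
c(4)*X(S) = (-½*4)*(7*(3 + 7)) = -14*10 = -2*70 = -140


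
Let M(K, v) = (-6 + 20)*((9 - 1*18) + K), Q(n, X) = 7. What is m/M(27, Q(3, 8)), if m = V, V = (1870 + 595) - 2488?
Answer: -23/252 ≈ -0.091270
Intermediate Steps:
M(K, v) = -126 + 14*K (M(K, v) = 14*((9 - 18) + K) = 14*(-9 + K) = -126 + 14*K)
V = -23 (V = 2465 - 2488 = -23)
m = -23
m/M(27, Q(3, 8)) = -23/(-126 + 14*27) = -23/(-126 + 378) = -23/252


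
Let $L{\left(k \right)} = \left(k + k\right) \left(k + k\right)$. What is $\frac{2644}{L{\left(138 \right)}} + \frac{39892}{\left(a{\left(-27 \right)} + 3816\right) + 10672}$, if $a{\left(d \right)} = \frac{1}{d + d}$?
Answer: $\frac{41541109403}{14899092444} \approx 2.7882$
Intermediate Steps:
$L{\left(k \right)} = 4 k^{2}$ ($L{\left(k \right)} = 2 k 2 k = 4 k^{2}$)
$a{\left(d \right)} = \frac{1}{2 d}$
$\frac{2644}{L{\left(138 \right)}} + \frac{39892}{\left(a{\left(-27 \right)} + 3816\right) + 10672} = \frac{2644}{4 \cdot 138^{2}} + \frac{39892}{\left(\frac{1}{2 \left(-27\right)} + 3816\right) + 10672} = \frac{2644}{4 \cdot 19044} + \frac{39892}{\left(\frac{1}{2} \left(- \frac{1}{27}\right) + 3816\right) + 10672} = \frac{2644}{76176} + \frac{39892}{\left(- \frac{1}{54} + 3816\right) + 10672} = 2644 \cdot \frac{1}{76176} + \frac{39892}{\frac{206063}{54} + 10672} = \frac{661}{19044} + \frac{39892}{\frac{782351}{54}} = \frac{661}{19044} + 39892 \cdot \frac{54}{782351} = \frac{661}{19044} + \frac{2154168}{782351} = \frac{41541109403}{14899092444}$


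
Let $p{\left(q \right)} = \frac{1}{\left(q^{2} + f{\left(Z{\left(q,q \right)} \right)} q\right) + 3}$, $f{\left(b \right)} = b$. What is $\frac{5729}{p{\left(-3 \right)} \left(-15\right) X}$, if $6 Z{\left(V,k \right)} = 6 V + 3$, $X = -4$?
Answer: $\frac{74477}{40} \approx 1861.9$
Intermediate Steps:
$Z{\left(V,k \right)} = \frac{1}{2} + V$ ($Z{\left(V,k \right)} = \frac{6 V + 3}{6} = \frac{3 + 6 V}{6} = \frac{1}{2} + V$)
$p{\left(q \right)} = \frac{1}{3 + q^{2} + q \left(\frac{1}{2} + q\right)}$ ($p{\left(q \right)} = \frac{1}{\left(q^{2} + \left(\frac{1}{2} + q\right) q\right) + 3} = \frac{1}{\left(q^{2} + q \left(\frac{1}{2} + q\right)\right) + 3} = \frac{1}{3 + q^{2} + q \left(\frac{1}{2} + q\right)}$)
$\frac{5729}{p{\left(-3 \right)} \left(-15\right) X} = \frac{5729}{\frac{2}{6 - 3 + 4 \left(-3\right)^{2}} \left(-15\right) \left(-4\right)} = \frac{5729}{\frac{2}{6 - 3 + 4 \cdot 9} \left(-15\right) \left(-4\right)} = \frac{5729}{\frac{2}{6 - 3 + 36} \left(-15\right) \left(-4\right)} = \frac{5729}{\frac{2}{39} \left(-15\right) \left(-4\right)} = \frac{5729}{\left(- \frac{10}{13}\right) \left(-4\right)} = \frac{5729}{\frac{40}{13}} = 5729 \cdot \frac{13}{40} = \frac{74477}{40}$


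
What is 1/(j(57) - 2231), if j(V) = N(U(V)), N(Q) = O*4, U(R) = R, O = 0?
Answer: -1/2231 ≈ -0.00044823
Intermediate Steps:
N(Q) = 0 (N(Q) = 0*4 = 0)
j(V) = 0
1/(j(57) - 2231) = 1/(0 - 2231) = 1/(-2231) = -1/2231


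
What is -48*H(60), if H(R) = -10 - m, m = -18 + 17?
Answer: 432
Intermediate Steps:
m = -1
H(R) = -9 (H(R) = -10 - 1*(-1) = -10 + 1 = -9)
-48*H(60) = -48*(-9) = 432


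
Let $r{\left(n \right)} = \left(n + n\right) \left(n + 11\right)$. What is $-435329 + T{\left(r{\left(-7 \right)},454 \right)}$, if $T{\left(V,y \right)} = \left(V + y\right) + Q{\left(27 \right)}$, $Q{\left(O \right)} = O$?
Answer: $-434904$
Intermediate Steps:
$r{\left(n \right)} = 2 n \left(11 + n\right)$
$T{\left(V,y \right)} = 27 + V + y$ ($T{\left(V,y \right)} = \left(V + y\right) + 27 = 27 + V + y$)
$-435329 + T{\left(r{\left(-7 \right)},454 \right)} = -435329 + \left(27 + 2 \left(-7\right) \left(11 - 7\right) + 454\right) = -435329 + \left(27 + 2 \left(-7\right) 4 + 454\right) = -435329 + \left(27 - 56 + 454\right) = -435329 + 425 = -434904$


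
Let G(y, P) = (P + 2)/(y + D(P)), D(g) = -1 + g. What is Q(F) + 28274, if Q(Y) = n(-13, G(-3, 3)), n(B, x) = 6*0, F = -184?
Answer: 28274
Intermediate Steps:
G(y, P) = (2 + P)/(-1 + P + y) (G(y, P) = (P + 2)/(y + (-1 + P)) = (2 + P)/(-1 + P + y))
n(B, x) = 0
Q(Y) = 0
Q(F) + 28274 = 0 + 28274 = 28274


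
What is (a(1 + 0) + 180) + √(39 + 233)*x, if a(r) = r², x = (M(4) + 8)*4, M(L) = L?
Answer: 181 + 192*√17 ≈ 972.64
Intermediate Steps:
x = 48 (x = (4 + 8)*4 = 12*4 = 48)
(a(1 + 0) + 180) + √(39 + 233)*x = ((1 + 0)² + 180) + √(39 + 233)*48 = (1² + 180) + √272*48 = (1 + 180) + (4*√17)*48 = 181 + 192*√17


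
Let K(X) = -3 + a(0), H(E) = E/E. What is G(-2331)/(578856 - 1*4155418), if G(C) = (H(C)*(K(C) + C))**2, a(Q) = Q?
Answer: -2723778/1788281 ≈ -1.5231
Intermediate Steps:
H(E) = 1
K(X) = -3 (K(X) = -3 + 0 = -3)
G(C) = (-3 + C)**2 (G(C) = (1*(-3 + C))**2 = (-3 + C)**2)
G(-2331)/(578856 - 1*4155418) = (-3 - 2331)**2/(578856 - 1*4155418) = (-2334)**2/(578856 - 4155418) = 5447556/(-3576562) = 5447556*(-1/3576562) = -2723778/1788281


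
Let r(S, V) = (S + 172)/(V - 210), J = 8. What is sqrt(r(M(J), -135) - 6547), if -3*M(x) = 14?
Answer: I*sqrt(779314405)/345 ≈ 80.917*I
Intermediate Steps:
M(x) = -14/3 (M(x) = -1/3*14 = -14/3)
r(S, V) = (172 + S)/(-210 + V)
sqrt(r(M(J), -135) - 6547) = sqrt((172 - 14/3)/(-210 - 135) - 6547) = sqrt((502/3)/(-345) - 6547) = sqrt(-1/345*502/3 - 6547) = sqrt(-502/1035 - 6547) = sqrt(-6776647/1035) = I*sqrt(779314405)/345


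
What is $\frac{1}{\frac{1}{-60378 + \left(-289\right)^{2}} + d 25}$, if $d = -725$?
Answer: $- \frac{23143}{419466874} \approx -5.5172 \cdot 10^{-5}$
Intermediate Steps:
$\frac{1}{\frac{1}{-60378 + \left(-289\right)^{2}} + d 25} = \frac{1}{\frac{1}{-60378 + \left(-289\right)^{2}} - 18125} = \frac{1}{\frac{1}{-60378 + 83521} - 18125} = \frac{1}{\frac{1}{23143} - 18125} = \frac{1}{- \frac{419466874}{23143}} = - \frac{23143}{419466874}$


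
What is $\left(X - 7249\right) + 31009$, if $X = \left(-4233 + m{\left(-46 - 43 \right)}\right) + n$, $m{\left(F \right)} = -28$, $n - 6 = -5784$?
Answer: $13721$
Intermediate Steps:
$n = -5778$ ($n = 6 - 5784 = -5778$)
$X = -10039$ ($X = \left(-4233 - 28\right) - 5778 = -4261 - 5778 = -10039$)
$\left(X - 7249\right) + 31009 = \left(-10039 - 7249\right) + 31009 = -17288 + 31009 = 13721$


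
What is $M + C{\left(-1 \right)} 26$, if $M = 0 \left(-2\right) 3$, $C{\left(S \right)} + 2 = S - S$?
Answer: $-52$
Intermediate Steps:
$C{\left(S \right)} = -2$ ($C{\left(S \right)} = -2 + \left(S - S\right) = -2 + 0 = -2$)
$M = 0$ ($M = 0 \cdot 3 = 0$)
$M + C{\left(-1 \right)} 26 = 0 - 52 = -52$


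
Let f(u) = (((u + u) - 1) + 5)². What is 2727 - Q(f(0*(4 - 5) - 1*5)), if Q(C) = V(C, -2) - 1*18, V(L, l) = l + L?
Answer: 2711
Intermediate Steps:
V(L, l) = L + l
f(u) = (4 + 2*u)² (f(u) = ((2*u - 1) + 5)² = ((-1 + 2*u) + 5)² = (4 + 2*u)²)
Q(C) = -20 + C (Q(C) = (C - 2) - 1*18 = (-2 + C) - 18 = -20 + C)
2727 - Q(f(0*(4 - 5) - 1*5)) = 2727 - (-20 + 4*(2 + (0*(4 - 5) - 1*5))²) = 2727 - (-20 + 4*(2 + (0*(-1) - 5))²) = 2727 - (-20 + 4*(2 + (0 - 5))²) = 2727 - (-20 + 4*(2 - 5)²) = 2727 - (-20 + 4*(-3)²) = 2727 - (-20 + 4*9) = 2727 - (-20 + 36) = 2727 - 1*16 = 2727 - 16 = 2711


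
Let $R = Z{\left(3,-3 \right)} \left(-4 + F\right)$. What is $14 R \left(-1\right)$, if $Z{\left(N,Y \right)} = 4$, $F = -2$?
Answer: $336$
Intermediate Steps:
$R = -24$ ($R = 4 \left(-4 - 2\right) = 4 \left(-6\right) = -24$)
$14 R \left(-1\right) = 14 \left(-24\right) \left(-1\right) = \left(-336\right) \left(-1\right) = 336$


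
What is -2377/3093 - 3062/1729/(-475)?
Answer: -1942699909/2540203575 ≈ -0.76478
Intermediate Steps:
-2377/3093 - 3062/1729/(-475) = -2377*1/3093 - 3062*1/1729*(-1/475) = -2377/3093 - 3062/1729*(-1/475) = -2377/3093 + 3062/821275 = -1942699909/2540203575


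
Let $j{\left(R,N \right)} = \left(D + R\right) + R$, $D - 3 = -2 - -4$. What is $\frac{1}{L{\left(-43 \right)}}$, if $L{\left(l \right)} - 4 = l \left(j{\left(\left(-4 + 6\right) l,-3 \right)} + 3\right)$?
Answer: $\frac{1}{7056} \approx 0.00014172$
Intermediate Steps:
$D = 5$ ($D = 3 - -2 = 3 + \left(-2 + 4\right) = 3 + 2 = 5$)
$j{\left(R,N \right)} = 5 + 2 R$ ($j{\left(R,N \right)} = \left(5 + R\right) + R = 5 + 2 R$)
$L{\left(l \right)} = 4 + l \left(8 + 4 l\right)$ ($L{\left(l \right)} = 4 + l \left(\left(5 + 2 \left(-4 + 6\right) l\right) + 3\right) = 4 + l \left(\left(5 + 2 \cdot 2 l\right) + 3\right) = 4 + l \left(\left(5 + 4 l\right) + 3\right) = 4 + l \left(8 + 4 l\right)$)
$\frac{1}{L{\left(-43 \right)}} = \frac{1}{4 + 4 \left(-43\right)^{2} + 8 \left(-43\right)} = \frac{1}{4 + 4 \cdot 1849 - 344} = \frac{1}{4 + 7396 - 344} = \frac{1}{7056}$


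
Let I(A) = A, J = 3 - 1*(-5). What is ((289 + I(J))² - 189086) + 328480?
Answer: 227603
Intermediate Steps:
J = 8 (J = 3 + 5 = 8)
((289 + I(J))² - 189086) + 328480 = ((289 + 8)² - 189086) + 328480 = (297² - 189086) + 328480 = (88209 - 189086) + 328480 = -100877 + 328480 = 227603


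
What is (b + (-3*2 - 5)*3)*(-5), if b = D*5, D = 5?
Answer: 40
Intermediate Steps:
b = 25 (b = 5*5 = 25)
(b + (-3*2 - 5)*3)*(-5) = (25 + (-3*2 - 5)*3)*(-5) = (25 + (-6 - 5)*3)*(-5) = (25 - 11*3)*(-5) = (25 - 33)*(-5) = -8*(-5) = 40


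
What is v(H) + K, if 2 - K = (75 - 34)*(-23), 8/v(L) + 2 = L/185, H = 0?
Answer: 941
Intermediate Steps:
v(L) = 8/(-2 + L/185)
K = 945 (K = 2 - (75 - 34)*(-23) = 2 - 41*(-23) = 2 - 1*(-943) = 2 + 943 = 945)
v(H) + K = 1480/(-370 + 0) + 945 = 1480/(-370) + 945 = 1480*(-1/370) + 945 = -4 + 945 = 941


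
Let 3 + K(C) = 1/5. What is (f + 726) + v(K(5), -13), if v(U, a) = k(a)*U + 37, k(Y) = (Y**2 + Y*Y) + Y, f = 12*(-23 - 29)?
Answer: -771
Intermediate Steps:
f = -624 (f = 12*(-52) = -624)
k(Y) = Y + 2*Y**2 (k(Y) = (Y**2 + Y**2) + Y = 2*Y**2 + Y = Y + 2*Y**2)
K(C) = -14/5 (K(C) = -3 + 1/5 = -14/5)
v(U, a) = 37 + U*a*(1 + 2*a) (v(U, a) = (a*(1 + 2*a))*U + 37 = U*a*(1 + 2*a) + 37 = 37 + U*a*(1 + 2*a))
(f + 726) + v(K(5), -13) = (-624 + 726) + (37 - 14/5*(-13)*(1 + 2*(-13))) = 102 + (37 - 14/5*(-13)*(1 - 26)) = 102 + (37 - 14/5*(-13)*(-25)) = 102 + (37 - 910) = 102 - 873 = -771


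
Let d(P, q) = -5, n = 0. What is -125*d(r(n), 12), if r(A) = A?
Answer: 625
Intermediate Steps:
-125*d(r(n), 12) = -125*(-5) = 625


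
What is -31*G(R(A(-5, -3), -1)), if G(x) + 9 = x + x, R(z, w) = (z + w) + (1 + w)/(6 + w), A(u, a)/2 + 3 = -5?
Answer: 1333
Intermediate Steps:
A(u, a) = -16 (A(u, a) = -6 + 2*(-5) = -6 - 10 = -16)
R(z, w) = w + z + (1 + w)/(6 + w) (R(z, w) = (w + z) + (1 + w)/(6 + w) = w + z + (1 + w)/(6 + w))
G(x) = -9 + 2*x (G(x) = -9 + (x + x) = -9 + 2*x)
-31*G(R(A(-5, -3), -1)) = -31*(-9 + 2*((1 + (-1)**2 + 6*(-16) + 7*(-1) - 1*(-16))/(6 - 1))) = -31*(-9 + 2*((1 + 1 - 96 - 7 + 16)/5)) = -31*(-9 + 2*((1/5)*(-85))) = -31*(-9 + 2*(-17)) = -31*(-9 - 34) = -31*(-43) = 1333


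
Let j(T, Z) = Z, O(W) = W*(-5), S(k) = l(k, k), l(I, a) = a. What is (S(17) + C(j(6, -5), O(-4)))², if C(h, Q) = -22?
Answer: 25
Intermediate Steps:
S(k) = k
O(W) = -5*W
(S(17) + C(j(6, -5), O(-4)))² = (17 - 22)² = (-5)² = 25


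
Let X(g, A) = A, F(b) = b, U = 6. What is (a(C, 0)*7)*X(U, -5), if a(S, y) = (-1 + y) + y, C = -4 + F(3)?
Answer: 35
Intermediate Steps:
C = -1 (C = -4 + 3 = -1)
a(S, y) = -1 + 2*y
(a(C, 0)*7)*X(U, -5) = ((-1 + 2*0)*7)*(-5) = ((-1 + 0)*7)*(-5) = -1*7*(-5) = -7*(-5) = 35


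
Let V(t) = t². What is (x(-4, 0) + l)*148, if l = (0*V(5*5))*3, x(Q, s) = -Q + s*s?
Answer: 592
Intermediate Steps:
x(Q, s) = s² - Q (x(Q, s) = -Q + s² = s² - Q)
l = 0 (l = (0*(5*5)²)*3 = (0*25²)*3 = (0*625)*3 = 0*3 = 0)
(x(-4, 0) + l)*148 = ((0² - 1*(-4)) + 0)*148 = ((0 + 4) + 0)*148 = (4 + 0)*148 = 4*148 = 592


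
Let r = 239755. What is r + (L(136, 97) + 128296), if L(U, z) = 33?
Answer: 368084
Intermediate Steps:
r + (L(136, 97) + 128296) = 239755 + (33 + 128296) = 239755 + 128329 = 368084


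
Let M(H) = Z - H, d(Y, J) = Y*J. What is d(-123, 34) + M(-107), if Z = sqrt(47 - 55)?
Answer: -4075 + 2*I*sqrt(2) ≈ -4075.0 + 2.8284*I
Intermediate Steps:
Z = 2*I*sqrt(2) (Z = sqrt(-8) = 2*I*sqrt(2) ≈ 2.8284*I)
d(Y, J) = J*Y
M(H) = -H + 2*I*sqrt(2) (M(H) = 2*I*sqrt(2) - H = -H + 2*I*sqrt(2))
d(-123, 34) + M(-107) = 34*(-123) + (-1*(-107) + 2*I*sqrt(2)) = -4182 + (107 + 2*I*sqrt(2)) = -4075 + 2*I*sqrt(2)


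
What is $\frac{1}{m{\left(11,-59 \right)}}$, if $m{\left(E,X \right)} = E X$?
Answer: $- \frac{1}{649} \approx -0.0015408$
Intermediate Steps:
$\frac{1}{m{\left(11,-59 \right)}} = \frac{1}{11 \left(-59\right)} = \frac{1}{-649} = - \frac{1}{649}$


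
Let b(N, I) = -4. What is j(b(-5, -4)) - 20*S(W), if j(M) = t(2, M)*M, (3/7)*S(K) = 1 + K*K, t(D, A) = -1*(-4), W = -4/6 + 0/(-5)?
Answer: -2252/27 ≈ -83.407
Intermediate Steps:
W = -⅔ (W = -4*⅙ + 0*(-⅕) = -⅔ + 0 = -⅔ ≈ -0.66667)
t(D, A) = 4
S(K) = 7/3 + 7*K²/3 (S(K) = 7*(1 + K*K)/3 = 7*(1 + K²)/3 = 7/3 + 7*K²/3)
j(M) = 4*M
j(b(-5, -4)) - 20*S(W) = 4*(-4) - 20*(7/3 + 7*(-⅔)²/3) = -16 - 20*(7/3 + (7/3)*(4/9)) = -16 - 20*(7/3 + 28/27) = -16 - 20*91/27 = -16 - 1820/27 = -2252/27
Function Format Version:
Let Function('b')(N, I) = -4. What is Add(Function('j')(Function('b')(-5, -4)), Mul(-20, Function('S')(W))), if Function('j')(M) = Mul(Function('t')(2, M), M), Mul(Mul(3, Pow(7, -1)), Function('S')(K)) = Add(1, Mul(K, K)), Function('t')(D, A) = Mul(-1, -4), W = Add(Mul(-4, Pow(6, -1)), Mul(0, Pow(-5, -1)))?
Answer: Rational(-2252, 27) ≈ -83.407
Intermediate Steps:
W = Rational(-2, 3) (W = Add(Mul(-4, Rational(1, 6)), Mul(0, Rational(-1, 5))) = Add(Rational(-2, 3), 0) = Rational(-2, 3) ≈ -0.66667)
Function('t')(D, A) = 4
Function('S')(K) = Add(Rational(7, 3), Mul(Rational(7, 3), Pow(K, 2))) (Function('S')(K) = Mul(Rational(7, 3), Add(1, Mul(K, K))) = Mul(Rational(7, 3), Add(1, Pow(K, 2))) = Add(Rational(7, 3), Mul(Rational(7, 3), Pow(K, 2))))
Function('j')(M) = Mul(4, M)
Add(Function('j')(Function('b')(-5, -4)), Mul(-20, Function('S')(W))) = Add(Mul(4, -4), Mul(-20, Add(Rational(7, 3), Mul(Rational(7, 3), Pow(Rational(-2, 3), 2))))) = Add(-16, Mul(-20, Add(Rational(7, 3), Mul(Rational(7, 3), Rational(4, 9))))) = Add(-16, Mul(-20, Add(Rational(7, 3), Rational(28, 27)))) = Add(-16, Mul(-20, Rational(91, 27))) = Add(-16, Rational(-1820, 27)) = Rational(-2252, 27)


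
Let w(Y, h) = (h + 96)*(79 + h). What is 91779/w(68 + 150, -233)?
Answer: 91779/21098 ≈ 4.3501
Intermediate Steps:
w(Y, h) = (79 + h)*(96 + h) (w(Y, h) = (96 + h)*(79 + h) = (79 + h)*(96 + h))
91779/w(68 + 150, -233) = 91779/(7584 + (-233)² + 175*(-233)) = 91779/(7584 + 54289 - 40775) = 91779/21098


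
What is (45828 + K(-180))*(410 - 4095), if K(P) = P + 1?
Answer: -168216565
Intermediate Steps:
K(P) = 1 + P
(45828 + K(-180))*(410 - 4095) = (45828 + (1 - 180))*(410 - 4095) = (45828 - 179)*(-3685) = 45649*(-3685) = -168216565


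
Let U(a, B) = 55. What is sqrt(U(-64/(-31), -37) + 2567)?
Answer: sqrt(2622) ≈ 51.205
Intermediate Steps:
sqrt(U(-64/(-31), -37) + 2567) = sqrt(55 + 2567) = sqrt(2622)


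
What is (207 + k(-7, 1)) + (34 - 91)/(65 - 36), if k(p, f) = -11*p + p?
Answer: 7976/29 ≈ 275.03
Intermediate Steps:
k(p, f) = -10*p
(207 + k(-7, 1)) + (34 - 91)/(65 - 36) = (207 - 10*(-7)) + (34 - 91)/(65 - 36) = (207 + 70) - 57/29 = 277 - 57*1/29 = 277 - 57/29 = 7976/29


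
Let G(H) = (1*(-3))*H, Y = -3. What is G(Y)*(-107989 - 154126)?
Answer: -2359035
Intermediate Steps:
G(H) = -3*H
G(Y)*(-107989 - 154126) = (-3*(-3))*(-107989 - 154126) = 9*(-262115) = -2359035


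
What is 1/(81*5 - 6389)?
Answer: -1/5984 ≈ -0.00016711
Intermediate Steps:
1/(81*5 - 6389) = 1/(405 - 6389) = 1/(-5984) = -1/5984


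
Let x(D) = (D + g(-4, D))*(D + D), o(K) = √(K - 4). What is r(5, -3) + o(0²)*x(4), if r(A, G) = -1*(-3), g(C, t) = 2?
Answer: 3 + 96*I ≈ 3.0 + 96.0*I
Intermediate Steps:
r(A, G) = 3
o(K) = √(-4 + K)
x(D) = 2*D*(2 + D) (x(D) = (D + 2)*(D + D) = (2 + D)*(2*D) = 2*D*(2 + D))
r(5, -3) + o(0²)*x(4) = 3 + √(-4 + 0²)*(2*4*(2 + 4)) = 3 + √(-4 + 0)*(2*4*6) = 3 + √(-4)*48 = 3 + (2*I)*48 = 3 + 96*I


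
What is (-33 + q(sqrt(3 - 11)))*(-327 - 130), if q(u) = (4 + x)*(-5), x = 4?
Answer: 33361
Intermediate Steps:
q(u) = -40 (q(u) = (4 + 4)*(-5) = 8*(-5) = -40)
(-33 + q(sqrt(3 - 11)))*(-327 - 130) = (-33 - 40)*(-327 - 130) = -73*(-457) = 33361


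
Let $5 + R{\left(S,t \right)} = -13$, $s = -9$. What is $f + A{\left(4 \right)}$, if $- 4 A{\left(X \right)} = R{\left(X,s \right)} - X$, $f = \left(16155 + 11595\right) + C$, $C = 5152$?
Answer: $\frac{65815}{2} \approx 32908.0$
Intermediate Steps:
$f = 32902$ ($f = \left(16155 + 11595\right) + 5152 = 27750 + 5152 = 32902$)
$R{\left(S,t \right)} = -18$ ($R{\left(S,t \right)} = -5 - 13 = -18$)
$A{\left(X \right)} = \frac{9}{2} + \frac{X}{4}$ ($A{\left(X \right)} = - \frac{-18 - X}{4} = \frac{9}{2} + \frac{X}{4}$)
$f + A{\left(4 \right)} = 32902 + \left(\frac{9}{2} + \frac{1}{4} \cdot 4\right) = 32902 + \left(\frac{9}{2} + 1\right) = 32902 + \frac{11}{2} = \frac{65815}{2}$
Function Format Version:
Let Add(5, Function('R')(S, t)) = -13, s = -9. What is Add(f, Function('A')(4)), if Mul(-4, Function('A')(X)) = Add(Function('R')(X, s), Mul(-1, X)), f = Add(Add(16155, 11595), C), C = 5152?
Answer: Rational(65815, 2) ≈ 32908.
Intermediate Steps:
f = 32902 (f = Add(Add(16155, 11595), 5152) = Add(27750, 5152) = 32902)
Function('R')(S, t) = -18 (Function('R')(S, t) = Add(-5, -13) = -18)
Function('A')(X) = Add(Rational(9, 2), Mul(Rational(1, 4), X)) (Function('A')(X) = Mul(Rational(-1, 4), Add(-18, Mul(-1, X))) = Add(Rational(9, 2), Mul(Rational(1, 4), X)))
Add(f, Function('A')(4)) = Add(32902, Add(Rational(9, 2), Mul(Rational(1, 4), 4))) = Add(32902, Add(Rational(9, 2), 1)) = Add(32902, Rational(11, 2)) = Rational(65815, 2)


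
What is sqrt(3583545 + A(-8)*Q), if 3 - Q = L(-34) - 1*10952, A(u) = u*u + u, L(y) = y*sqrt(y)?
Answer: sqrt(4197025 + 1904*I*sqrt(34)) ≈ 2048.7 + 2.71*I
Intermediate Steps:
L(y) = y**(3/2)
A(u) = u + u**2 (A(u) = u**2 + u = u + u**2)
Q = 10955 + 34*I*sqrt(34) (Q = 3 - ((-34)**(3/2) - 1*10952) = 3 - (-34*I*sqrt(34) - 10952) = 3 - (-10952 - 34*I*sqrt(34)) = 3 + (10952 + 34*I*sqrt(34)) = 10955 + 34*I*sqrt(34) ≈ 10955.0 + 198.25*I)
sqrt(3583545 + A(-8)*Q) = sqrt(3583545 + (-8*(1 - 8))*(10955 + 34*I*sqrt(34))) = sqrt(3583545 + (-8*(-7))*(10955 + 34*I*sqrt(34))) = sqrt(3583545 + 56*(10955 + 34*I*sqrt(34))) = sqrt(3583545 + (613480 + 1904*I*sqrt(34))) = sqrt(4197025 + 1904*I*sqrt(34))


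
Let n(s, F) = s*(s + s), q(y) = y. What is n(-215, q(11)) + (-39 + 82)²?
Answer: 94299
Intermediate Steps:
n(s, F) = 2*s² (n(s, F) = s*(2*s) = 2*s²)
n(-215, q(11)) + (-39 + 82)² = 2*(-215)² + (-39 + 82)² = 2*46225 + 43² = 92450 + 1849 = 94299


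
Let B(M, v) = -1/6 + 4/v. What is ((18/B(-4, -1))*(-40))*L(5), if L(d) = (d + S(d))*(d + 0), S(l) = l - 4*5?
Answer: -8640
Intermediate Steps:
S(l) = -20 + l (S(l) = l - 20 = -20 + l)
B(M, v) = -1/6 + 4/v (B(M, v) = -1*1/6 + 4/v = -1/6 + 4/v)
L(d) = d*(-20 + 2*d) (L(d) = (d + (-20 + d))*(d + 0) = (-20 + 2*d)*d = d*(-20 + 2*d))
((18/B(-4, -1))*(-40))*L(5) = ((18/(((1/6)*(24 - 1*(-1))/(-1))))*(-40))*(2*5*(-10 + 5)) = ((18/(((1/6)*(-1)*(24 + 1))))*(-40))*(2*5*(-5)) = ((18/(((1/6)*(-1)*25)))*(-40))*(-50) = ((18/(-25/6))*(-40))*(-50) = ((18*(-6/25))*(-40))*(-50) = -108/25*(-40)*(-50) = (864/5)*(-50) = -8640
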